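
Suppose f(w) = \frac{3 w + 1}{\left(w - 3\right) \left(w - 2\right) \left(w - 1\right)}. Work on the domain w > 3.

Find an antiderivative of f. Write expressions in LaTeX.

The denominator factors as \left(w - 3\right) \left(w - 2\right) \left(w - 1\right); partial fractions split f into directly integrable pieces: \frac{2}{w - 1} - \frac{7}{w - 2} + \frac{5}{w - 3}.
Check: d/dw[5 \log{\left(w - 3 \right)} - 7 \log{\left(w - 2 \right)} + 2 \log{\left(w - 1 \right)}] = \frac{3 w + 1}{w^{3} - 6 w^{2} + 11 w - 6}, which equals f(w).

An antiderivative is F(w) = 5 \log{\left(w - 3 \right)} - 7 \log{\left(w - 2 \right)} + 2 \log{\left(w - 1 \right)}.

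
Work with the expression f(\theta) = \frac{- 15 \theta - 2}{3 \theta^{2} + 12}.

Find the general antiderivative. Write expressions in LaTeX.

Any candidate F(\theta) must reproduce f(\theta) exactly when differentiated.
Check: d/d\theta[- \frac{5 \log{\left(\theta^{2} + 4 \right)}}{2} - \frac{\operatorname{atan}{\left(\frac{\theta}{2} \right)}}{3}] = \frac{- 15 \theta - 2}{3 \theta^{2} + 12} = f(\theta).

F(\theta) = - \frac{5 \log{\left(\theta^{2} + 4 \right)}}{2} - \frac{\operatorname{atan}{\left(\frac{\theta}{2} \right)}}{3} + C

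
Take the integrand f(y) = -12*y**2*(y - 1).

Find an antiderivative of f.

An antiderivative is F(y) = y**3*(4 - 3*y).

Recover f(y) by differentiating a candidate F(y); any mismatch rules it out.
Check: d/dy[y**3*(4 - 3*y)] = -12*y**3 + 12*y**2, which equals f(y).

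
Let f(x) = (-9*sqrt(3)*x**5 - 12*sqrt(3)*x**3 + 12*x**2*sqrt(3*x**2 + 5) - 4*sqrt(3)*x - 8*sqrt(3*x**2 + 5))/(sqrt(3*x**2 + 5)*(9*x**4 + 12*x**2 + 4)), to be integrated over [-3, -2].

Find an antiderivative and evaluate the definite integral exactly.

Any candidate F(x) must reproduce f(x) exactly when differentiated.
F(x) = (-12*x - sqrt(3)*(3*x**2 + 2)*sqrt(3*x**2 + 5))/(3*(3*x**2 + 2)) is an antiderivative of f.
Check: d/dx[(-12*x - sqrt(3)*(3*x**2 + 2)*sqrt(3*x**2 + 5))/(3*(3*x**2 + 2))] = (-9*sqrt(3)*x**5 - 12*sqrt(3)*x**3 + 12*x**2*sqrt(3*x**2 + 5) - 4*sqrt(3)*x - 8*sqrt(3*x**2 + 5))/(9*x**4*sqrt(3*x**2 + 5) + 12*x**2*sqrt(3*x**2 + 5) + 4*sqrt(3*x**2 + 5)), which equals f(x).
F(-2) = 4/7 - sqrt(51)/3; F(-3) = 12/29 - 4*sqrt(6)/3.
Integral = F(-2) - F(-3) = -sqrt(51)/3 + 32/203 + 4*sqrt(6)/3.

Antiderivative: F(x) = (-12*x - sqrt(3)*(3*x**2 + 2)*sqrt(3*x**2 + 5))/(3*(3*x**2 + 2)); value = -sqrt(51)/3 + 32/203 + 4*sqrt(6)/3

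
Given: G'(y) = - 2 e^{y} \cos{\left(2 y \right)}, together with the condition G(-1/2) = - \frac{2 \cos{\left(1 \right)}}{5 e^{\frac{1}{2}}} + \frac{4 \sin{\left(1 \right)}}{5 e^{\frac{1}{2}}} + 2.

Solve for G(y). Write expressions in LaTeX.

G(y) = - \frac{4 e^{y} \sin{\left(2 y \right)}}{5} - \frac{2 e^{y} \cos{\left(2 y \right)}}{5} + 2

Check a candidate G(y) by differentiating: d/dy[G] must match the given G'(y).
A general antiderivative is - \frac{4 e^{y} \sin{\left(2 y \right)}}{5} - \frac{2 e^{y} \cos{\left(2 y \right)}}{5} + C.
The condition gives C = - \frac{2 \cos{\left(1 \right)}}{5 e^{\frac{1}{2}}} + \frac{4 \sin{\left(1 \right)}}{5 e^{\frac{1}{2}}} + 2 - (- \frac{2 \cos{\left(1 \right)}}{5 e^{\frac{1}{2}}} + \frac{4 \sin{\left(1 \right)}}{5 e^{\frac{1}{2}}}) = 2.
So G(y) = - \frac{4 e^{y} \sin{\left(2 y \right)}}{5} - \frac{2 e^{y} \cos{\left(2 y \right)}}{5} + 2.
Check: d/dy[- \frac{4 e^{y} \sin{\left(2 y \right)}}{5} - \frac{2 e^{y} \cos{\left(2 y \right)}}{5} + 2] = - 2 e^{y} \cos{\left(2 y \right)} = G'(y).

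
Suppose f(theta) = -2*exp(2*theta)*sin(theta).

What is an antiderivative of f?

An antiderivative is F(theta) = -4*exp(2*theta)*sin(theta)/5 + 2*exp(2*theta)*cos(theta)/5.

A candidate is checked by its d/dtheta: the result must match f(theta).
Check: d/dtheta[-4*exp(2*theta)*sin(theta)/5 + 2*exp(2*theta)*cos(theta)/5] = -2*exp(2*theta)*sin(theta) = f(theta).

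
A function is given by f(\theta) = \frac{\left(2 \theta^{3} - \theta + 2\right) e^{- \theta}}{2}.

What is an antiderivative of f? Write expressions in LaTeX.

f has the shape u'v + uv' for u = - \theta^{3} - 3 \theta^{2} - \frac{11 \theta}{2} - \frac{13}{2} and v = e^{- \theta} — it is the derivative of the product u*v.
Check: d/d\theta[- \theta^{3} e^{- \theta} - 3 \theta^{2} e^{- \theta} - \frac{11 \theta e^{- \theta}}{2} - \frac{13 e^{- \theta}}{2}] = \frac{\left(2 \theta^{3} - \theta + 2\right) e^{- \theta}}{2} = f(\theta).

An antiderivative is F(\theta) = - \theta^{3} e^{- \theta} - 3 \theta^{2} e^{- \theta} - \frac{11 \theta e^{- \theta}}{2} - \frac{13 e^{- \theta}}{2}.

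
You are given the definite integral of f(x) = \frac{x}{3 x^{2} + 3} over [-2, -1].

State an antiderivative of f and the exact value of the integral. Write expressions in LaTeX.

The substitution u = x^{2} + 1 works: f is exactly (dF/du)*(du/dx) for that inner function.
F(x) = \frac{\log{\left(x^{2} + 1 \right)}}{6} is an antiderivative of f.
Check: d/dx[\frac{\log{\left(x^{2} + 1 \right)}}{6}] = \frac{x}{3 x^{2} + 3} = f(x).
F(-1) = \frac{\log{\left(2 \right)}}{6}; F(-2) = \frac{\log{\left(5 \right)}}{6}.
Integral = F(-1) - F(-2) = - \frac{\log{\left(5 \right)}}{6} + \frac{\log{\left(2 \right)}}{6}.

Antiderivative: F(x) = \frac{\log{\left(x^{2} + 1 \right)}}{6}; value = - \frac{\log{\left(5 \right)}}{6} + \frac{\log{\left(2 \right)}}{6}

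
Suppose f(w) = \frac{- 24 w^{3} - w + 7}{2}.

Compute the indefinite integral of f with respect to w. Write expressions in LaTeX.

F(w) = - 3 w^{4} - \frac{w^{2}}{4} + \frac{7 w}{2} + C

A candidate is checked by its d/dw: the result must match f(w).
Check: d/dw[- 3 w^{4} - \frac{w^{2}}{4} + \frac{7 w}{2}] = - 12 w^{3} - \frac{w}{2} + \frac{7}{2}, which equals f(w).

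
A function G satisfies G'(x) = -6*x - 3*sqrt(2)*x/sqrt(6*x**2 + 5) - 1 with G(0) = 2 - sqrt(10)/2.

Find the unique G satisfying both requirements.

Integrate term by term and add the pieces.
A general antiderivative is -3*x**2 - x - sqrt(3*x**2 + 5/2) + 1 + C.
The condition gives C = 2 - sqrt(10)/2 - (1 - sqrt(10)/2) = 1.
So G(x) = -(6*x**2 + 2*x + sqrt(2)*sqrt(6*x**2 + 5) - 4)/2.
Check: d/dx[-(6*x**2 + 2*x + sqrt(2)*sqrt(6*x**2 + 5) - 4)/2] = (-6*x*sqrt(6*x**2 + 5) - 3*sqrt(2)*x - sqrt(6*x**2 + 5))/sqrt(6*x**2 + 5), which equals G'(x).

G(x) = -(6*x**2 + 2*x + sqrt(2)*sqrt(6*x**2 + 5) - 4)/2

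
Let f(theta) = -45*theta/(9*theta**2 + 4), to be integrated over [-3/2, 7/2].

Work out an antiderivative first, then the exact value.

The substitution u = 3*theta**2/2 + 2/3 works: f is exactly (dF/du)*(du/dtheta) for that inner function.
F(theta) = -5*log(3*theta**2/2 + 2/3)/2 is an antiderivative of f.
Check: d/dtheta[-5*log(3*theta**2/2 + 2/3)/2] = -45*theta/(9*theta**2 + 4) = f(theta).
F(7/2) = -5*log(457/24)/2; F(-3/2) = -5*log(97/24)/2.
Integral = F(7/2) - F(-3/2) = -5*log(457/24)/2 + 5*log(97/24)/2.

Antiderivative: F(theta) = -5*log(3*theta**2/2 + 2/3)/2; value = -5*log(457/24)/2 + 5*log(97/24)/2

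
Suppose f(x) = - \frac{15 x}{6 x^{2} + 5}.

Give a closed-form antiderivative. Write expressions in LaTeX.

The substitution u = 3 x^{2} + \frac{5}{2} works: f is exactly (dF/du)*(du/dx) for that inner function.
Check: d/dx[- \frac{5 \log{\left(3 x^{2} + \frac{5}{2} \right)}}{4}] = - \frac{15 x}{6 x^{2} + 5} = f(x).

An antiderivative is F(x) = - \frac{5 \log{\left(3 x^{2} + \frac{5}{2} \right)}}{4}.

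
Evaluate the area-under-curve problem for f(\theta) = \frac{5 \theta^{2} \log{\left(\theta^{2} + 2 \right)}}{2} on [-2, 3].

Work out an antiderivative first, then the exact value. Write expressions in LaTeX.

Recover f(\theta) by differentiating a candidate F(\theta); any mismatch rules it out.
F(\theta) = - \frac{5 \left(- 3 \theta^{3} \log{\left(\theta^{2} + 2 \right)} + 2 \theta^{3} - 12 \theta + 12 \sqrt{2} \operatorname{atan}{\left(\frac{\sqrt{2} \theta}{2} \right)}\right)}{18} is an antiderivative of f.
Check: d/d\theta[- \frac{5 \left(- 3 \theta^{3} \log{\left(\theta^{2} + 2 \right)} + 2 \theta^{3} - 12 \theta + 12 \sqrt{2} \operatorname{atan}{\left(\frac{\sqrt{2} \theta}{2} \right)}\right)}{18}] = \frac{5 \theta^{2} \log{\left(\theta^{2} + 2 \right)}}{2} = f(\theta).
F(3) = - \frac{10 \sqrt{2} \operatorname{atan}{\left(\frac{3 \sqrt{2}}{2} \right)}}{3} - 5 + \frac{45 \log{\left(11 \right)}}{2}; F(-2) = - \frac{20 \log{\left(6 \right)}}{3} - \frac{20}{9} + \frac{10 \sqrt{2} \operatorname{atan}{\left(\sqrt{2} \right)}}{3}.
Integral = F(3) - F(-2) = - \frac{10 \sqrt{2} \operatorname{atan}{\left(\frac{3 \sqrt{2}}{2} \right)}}{3} - \frac{10 \sqrt{2} \operatorname{atan}{\left(\sqrt{2} \right)}}{3} - \frac{25}{9} + \frac{20 \log{\left(6 \right)}}{3} + \frac{45 \log{\left(11 \right)}}{2}.

Antiderivative: F(\theta) = - \frac{5 \left(- 3 \theta^{3} \log{\left(\theta^{2} + 2 \right)} + 2 \theta^{3} - 12 \theta + 12 \sqrt{2} \operatorname{atan}{\left(\frac{\sqrt{2} \theta}{2} \right)}\right)}{18}; value = - \frac{10 \sqrt{2} \operatorname{atan}{\left(\frac{3 \sqrt{2}}{2} \right)}}{3} - \frac{10 \sqrt{2} \operatorname{atan}{\left(\sqrt{2} \right)}}{3} - \frac{25}{9} + \frac{20 \log{\left(6 \right)}}{3} + \frac{45 \log{\left(11 \right)}}{2}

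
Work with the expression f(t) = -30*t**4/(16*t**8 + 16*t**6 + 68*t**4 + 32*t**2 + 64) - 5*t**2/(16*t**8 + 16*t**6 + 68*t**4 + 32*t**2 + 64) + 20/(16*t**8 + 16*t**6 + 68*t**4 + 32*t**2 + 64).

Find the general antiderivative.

F(t) = 5*t/(8*t**4 + 4*t**2 + 16) + C

f has the shape u'v + uv' for u = 5*t/4 and v = 1/(2*t**4 + t**2 + 4) — it is the derivative of the product u*v.
Check: d/dt[5*t/(8*t**4 + 4*t**2 + 16)] = (-30*t**4 - 5*t**2 + 20)/(16*t**8 + 16*t**6 + 68*t**4 + 32*t**2 + 64), which equals f(t).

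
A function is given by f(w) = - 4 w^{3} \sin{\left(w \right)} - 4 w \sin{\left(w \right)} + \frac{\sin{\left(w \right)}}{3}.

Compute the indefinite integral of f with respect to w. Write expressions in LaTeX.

F(w) = 4 w^{3} \cos{\left(w \right)} - 12 w^{2} \sin{\left(w \right)} - 20 w \cos{\left(w \right)} + 20 \sin{\left(w \right)} - \frac{\cos{\left(w \right)}}{3} + C

The integrand splits into summands that can be handled one at a time.
Check: d/dw[4 w^{3} \cos{\left(w \right)} - 12 w^{2} \sin{\left(w \right)} - 20 w \cos{\left(w \right)} + 20 \sin{\left(w \right)} - \frac{\cos{\left(w \right)}}{3}] = - 4 w^{3} \sin{\left(w \right)} - 4 w \sin{\left(w \right)} + \frac{\sin{\left(w \right)}}{3} = f(w).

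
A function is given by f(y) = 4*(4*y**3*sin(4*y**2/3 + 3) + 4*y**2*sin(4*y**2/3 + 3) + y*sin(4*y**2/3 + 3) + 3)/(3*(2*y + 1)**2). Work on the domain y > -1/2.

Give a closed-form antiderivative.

An antiderivative F(y) passes only if d/dy[F] lands on f(y) exactly.
Check: d/dy[-cos(4*y**2/3 + 3)/2 - 2/(2*y + 1)] = (16*y**3*sin(4*y**2/3 + 3) + 16*y**2*sin(4*y**2/3 + 3) + 4*y*sin(4*y**2/3 + 3) + 12)/(12*y**2 + 12*y + 3), which equals f(y).

An antiderivative is F(y) = -cos(4*y**2/3 + 3)/2 - 2/(2*y + 1).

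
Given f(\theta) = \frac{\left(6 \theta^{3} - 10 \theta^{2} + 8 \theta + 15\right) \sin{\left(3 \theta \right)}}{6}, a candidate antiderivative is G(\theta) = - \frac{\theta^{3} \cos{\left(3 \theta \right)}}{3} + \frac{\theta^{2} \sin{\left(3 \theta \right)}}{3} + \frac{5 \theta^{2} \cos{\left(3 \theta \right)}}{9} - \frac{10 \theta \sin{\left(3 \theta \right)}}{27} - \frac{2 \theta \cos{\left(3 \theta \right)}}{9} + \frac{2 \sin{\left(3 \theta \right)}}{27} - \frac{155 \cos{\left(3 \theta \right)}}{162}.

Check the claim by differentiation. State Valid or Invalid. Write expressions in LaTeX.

d/d\theta[G] = \theta^{3} \sin{\left(3 \theta \right)} - \frac{5 \theta^{2} \sin{\left(3 \theta \right)}}{3} + \frac{4 \theta \sin{\left(3 \theta \right)}}{3} + \frac{5 \sin{\left(3 \theta \right)}}{2}
This equals f(\theta) exactly, so the claim holds.

Valid. The derivative of G reproduces f.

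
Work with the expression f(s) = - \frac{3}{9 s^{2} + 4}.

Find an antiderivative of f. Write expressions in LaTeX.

An antiderivative F(s) passes only if d/ds[F] lands on f(s) exactly.
Check: d/ds[- \frac{\operatorname{atan}{\left(\frac{3 s}{2} \right)}}{2}] = - \frac{3}{9 s^{2} + 4} = f(s).

An antiderivative is F(s) = - \frac{\operatorname{atan}{\left(\frac{3 s}{2} \right)}}{2}.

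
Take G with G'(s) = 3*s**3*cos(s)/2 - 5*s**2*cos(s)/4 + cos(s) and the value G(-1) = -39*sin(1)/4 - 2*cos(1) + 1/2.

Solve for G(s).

Integrate term by term and add the pieces.
A general antiderivative is 3*s**3*sin(s)/2 - 5*s**2*sin(s)/4 + 9*s**2*cos(s)/2 - 9*s*sin(s) - 5*s*cos(s)/2 + 7*sin(s)/2 - 9*cos(s) + C.
The condition gives C = -39*sin(1)/4 - 2*cos(1) + 1/2 - (-39*sin(1)/4 - 2*cos(1)) = 1/2.
So G(s) = 3*s**3*sin(s)/2 - 5*s**2*sin(s)/4 + 9*s**2*cos(s)/2 - 9*s*sin(s) - 5*s*cos(s)/2 + 7*sin(s)/2 - 9*cos(s) + 1/2.
Check: d/ds[3*s**3*sin(s)/2 - 5*s**2*sin(s)/4 + 9*s**2*cos(s)/2 - 9*s*sin(s) - 5*s*cos(s)/2 + 7*sin(s)/2 - 9*cos(s) + 1/2] = 3*s**3*cos(s)/2 - 5*s**2*cos(s)/4 + cos(s) = G'(s).

G(s) = 3*s**3*sin(s)/2 - 5*s**2*sin(s)/4 + 9*s**2*cos(s)/2 - 9*s*sin(s) - 5*s*cos(s)/2 + 7*sin(s)/2 - 9*cos(s) + 1/2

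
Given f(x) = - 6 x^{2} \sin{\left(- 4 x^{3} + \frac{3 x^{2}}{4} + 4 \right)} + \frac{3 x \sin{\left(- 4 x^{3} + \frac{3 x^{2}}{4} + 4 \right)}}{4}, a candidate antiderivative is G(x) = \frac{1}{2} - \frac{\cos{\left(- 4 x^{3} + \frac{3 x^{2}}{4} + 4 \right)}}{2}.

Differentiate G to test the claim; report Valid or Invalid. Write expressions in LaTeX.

Valid: G'(x) = f(x).

d/dx[G] = - 6 x^{2} \sin{\left(- 4 x^{3} + \frac{3 x^{2}}{4} + 4 \right)} + \frac{3 x \sin{\left(- 4 x^{3} + \frac{3 x^{2}}{4} + 4 \right)}}{4}
This equals f(x) exactly, so the claim holds.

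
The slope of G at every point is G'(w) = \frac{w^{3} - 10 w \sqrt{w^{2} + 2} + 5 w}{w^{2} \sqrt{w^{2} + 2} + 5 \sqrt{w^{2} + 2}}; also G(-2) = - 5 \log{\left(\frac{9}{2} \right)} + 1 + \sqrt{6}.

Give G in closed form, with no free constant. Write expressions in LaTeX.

G(w) = \sqrt{w^{2} + 2} - 5 \log{\left(w^{2} + 5 \right)} + 1 + 5 \log{\left(2 \right)}

A first test for any G(w): its w-derivative must equal the given G'(w).
A general antiderivative is \sqrt{w^{2} + 2} - 5 \log{\left(\frac{w^{2}}{2} + \frac{5}{2} \right)} + C.
The condition gives C = - 5 \log{\left(\frac{9}{2} \right)} + 1 + \sqrt{6} - (- 5 \log{\left(\frac{9}{2} \right)} + \sqrt{6}) = 1.
So G(w) = \sqrt{w^{2} + 2} - 5 \log{\left(w^{2} + 5 \right)} + 1 + 5 \log{\left(2 \right)}.
Check: d/dw[\sqrt{w^{2} + 2} - 5 \log{\left(w^{2} + 5 \right)} + 1 + 5 \log{\left(2 \right)}] = \frac{w^{3} - 10 w \sqrt{w^{2} + 2} + 5 w}{w^{2} \sqrt{w^{2} + 2} + 5 \sqrt{w^{2} + 2}} = G'(w).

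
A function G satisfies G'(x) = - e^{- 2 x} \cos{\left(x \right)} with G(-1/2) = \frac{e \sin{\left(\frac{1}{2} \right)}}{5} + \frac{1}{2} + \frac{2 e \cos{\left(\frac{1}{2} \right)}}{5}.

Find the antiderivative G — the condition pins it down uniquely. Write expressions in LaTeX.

G(x) = \frac{\left(5 e^{2 x} - 2 \sin{\left(x \right)} + 4 \cos{\left(x \right)}\right) e^{- 2 x}}{10}

For G(x) to be correct, d/dx[G] must agree with the stated G'(x) identically.
A general antiderivative is - \frac{e^{- 2 x} \sin{\left(x \right)}}{5} + \frac{2 e^{- 2 x} \cos{\left(x \right)}}{5} + C.
The condition gives C = \frac{e \sin{\left(\frac{1}{2} \right)}}{5} + \frac{1}{2} + \frac{2 e \cos{\left(\frac{1}{2} \right)}}{5} - (\frac{e \sin{\left(\frac{1}{2} \right)}}{5} + \frac{2 e \cos{\left(\frac{1}{2} \right)}}{5}) = \frac{1}{2}.
So G(x) = \frac{\left(5 e^{2 x} - 2 \sin{\left(x \right)} + 4 \cos{\left(x \right)}\right) e^{- 2 x}}{10}.
Check: d/dx[\frac{\left(5 e^{2 x} - 2 \sin{\left(x \right)} + 4 \cos{\left(x \right)}\right) e^{- 2 x}}{10}] = - e^{- 2 x} \cos{\left(x \right)} = G'(x).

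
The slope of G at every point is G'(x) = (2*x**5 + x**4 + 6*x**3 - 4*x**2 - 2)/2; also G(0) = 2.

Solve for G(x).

Recover the given G'(x) by differentiating a candidate G(x); any mismatch rules it out.
A general antiderivative is x**6/6 + x**5/10 + 3*x**4/4 - 2*x**3/3 - x + C.
The condition gives C = 2 - (0) = 2.
So G(x) = (10*x**6 + 6*x**5 + 45*x**4 - 40*x**3 - 60*x + 120)/60.
Check: d/dx[(10*x**6 + 6*x**5 + 45*x**4 - 40*x**3 - 60*x + 120)/60] = x**5 + x**4/2 + 3*x**3 - 2*x**2 - 1, which equals G'(x).

G(x) = (10*x**6 + 6*x**5 + 45*x**4 - 40*x**3 - 60*x + 120)/60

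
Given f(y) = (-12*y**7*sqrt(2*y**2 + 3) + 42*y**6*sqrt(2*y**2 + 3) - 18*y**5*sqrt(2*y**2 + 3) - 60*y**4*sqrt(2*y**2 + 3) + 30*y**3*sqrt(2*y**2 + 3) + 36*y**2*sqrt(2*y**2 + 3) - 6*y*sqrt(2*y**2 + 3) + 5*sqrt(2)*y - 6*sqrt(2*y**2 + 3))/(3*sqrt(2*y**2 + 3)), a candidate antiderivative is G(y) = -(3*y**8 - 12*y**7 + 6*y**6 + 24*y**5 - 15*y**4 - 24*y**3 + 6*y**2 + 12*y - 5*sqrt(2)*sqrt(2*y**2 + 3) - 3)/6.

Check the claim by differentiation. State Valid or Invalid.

d/dy[G] = (-12*y**7*sqrt(2*y**2 + 3) + 42*y**6*sqrt(2*y**2 + 3) - 18*y**5*sqrt(2*y**2 + 3) - 60*y**4*sqrt(2*y**2 + 3) + 30*y**3*sqrt(2*y**2 + 3) + 36*y**2*sqrt(2*y**2 + 3) - 6*y*sqrt(2*y**2 + 3) + 5*sqrt(2)*y - 6*sqrt(2*y**2 + 3))/(3*sqrt(2*y**2 + 3))
This equals f(y) exactly, so the claim holds.

Valid - the claim checks out under differentiation.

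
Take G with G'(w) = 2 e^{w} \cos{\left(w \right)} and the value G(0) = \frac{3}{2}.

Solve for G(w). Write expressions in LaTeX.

Any candidate G(w) must reproduce the stated G'(w) exactly.
A general antiderivative is e^{w} \sin{\left(w \right)} + e^{w} \cos{\left(w \right)} + C.
The condition gives C = \frac{3}{2} - (1) = \frac{1}{2}.
So G(w) = e^{w} \sin{\left(w \right)} + e^{w} \cos{\left(w \right)} + \frac{1}{2}.
Check: d/dw[e^{w} \sin{\left(w \right)} + e^{w} \cos{\left(w \right)} + \frac{1}{2}] = 2 e^{w} \cos{\left(w \right)} = G'(w).

G(w) = e^{w} \sin{\left(w \right)} + e^{w} \cos{\left(w \right)} + \frac{1}{2}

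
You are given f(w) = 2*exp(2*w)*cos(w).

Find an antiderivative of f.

Any candidate F(w) must reproduce f(w) exactly when differentiated.
Check: d/dw[2*exp(2*w)*sin(w)/5 + 4*exp(2*w)*cos(w)/5] = 2*exp(2*w)*cos(w) = f(w).

An antiderivative is F(w) = 2*exp(2*w)*sin(w)/5 + 4*exp(2*w)*cos(w)/5.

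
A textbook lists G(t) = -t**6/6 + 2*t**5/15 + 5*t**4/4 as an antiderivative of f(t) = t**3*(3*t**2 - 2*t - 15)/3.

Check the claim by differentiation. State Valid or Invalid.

Invalid: d/dt[G] - f = -2*t**5 + 4*t**4/3 + 10*t**3, which is not 0.

d/dt[G] = -t**5 + 2*t**4/3 + 5*t**3
d/dt[G] - f(t) = -2*t**5 + 4*t**4/3 + 10*t**3 != 0.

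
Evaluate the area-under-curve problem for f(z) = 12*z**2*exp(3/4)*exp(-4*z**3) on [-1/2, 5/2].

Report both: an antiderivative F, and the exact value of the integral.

Antiderivative: F(z) = -exp(3/4)*exp(-4*z**3); value = -exp(-247/4) + exp(5/4)

f matches the chain-rule pattern g'(h)*h' with inner function h(z) = 3/4 - 4*z**3; substituting u = h(z) collapses the integral.
F(z) = -exp(3/4)*exp(-4*z**3) is an antiderivative of f.
Check: d/dz[-exp(3/4)*exp(-4*z**3)] = 12*z**2*exp(3/4)*exp(-4*z**3) = f(z).
F(5/2) = -exp(-247/4); F(-1/2) = -exp(5/4).
Integral = F(5/2) - F(-1/2) = -exp(-247/4) + exp(5/4).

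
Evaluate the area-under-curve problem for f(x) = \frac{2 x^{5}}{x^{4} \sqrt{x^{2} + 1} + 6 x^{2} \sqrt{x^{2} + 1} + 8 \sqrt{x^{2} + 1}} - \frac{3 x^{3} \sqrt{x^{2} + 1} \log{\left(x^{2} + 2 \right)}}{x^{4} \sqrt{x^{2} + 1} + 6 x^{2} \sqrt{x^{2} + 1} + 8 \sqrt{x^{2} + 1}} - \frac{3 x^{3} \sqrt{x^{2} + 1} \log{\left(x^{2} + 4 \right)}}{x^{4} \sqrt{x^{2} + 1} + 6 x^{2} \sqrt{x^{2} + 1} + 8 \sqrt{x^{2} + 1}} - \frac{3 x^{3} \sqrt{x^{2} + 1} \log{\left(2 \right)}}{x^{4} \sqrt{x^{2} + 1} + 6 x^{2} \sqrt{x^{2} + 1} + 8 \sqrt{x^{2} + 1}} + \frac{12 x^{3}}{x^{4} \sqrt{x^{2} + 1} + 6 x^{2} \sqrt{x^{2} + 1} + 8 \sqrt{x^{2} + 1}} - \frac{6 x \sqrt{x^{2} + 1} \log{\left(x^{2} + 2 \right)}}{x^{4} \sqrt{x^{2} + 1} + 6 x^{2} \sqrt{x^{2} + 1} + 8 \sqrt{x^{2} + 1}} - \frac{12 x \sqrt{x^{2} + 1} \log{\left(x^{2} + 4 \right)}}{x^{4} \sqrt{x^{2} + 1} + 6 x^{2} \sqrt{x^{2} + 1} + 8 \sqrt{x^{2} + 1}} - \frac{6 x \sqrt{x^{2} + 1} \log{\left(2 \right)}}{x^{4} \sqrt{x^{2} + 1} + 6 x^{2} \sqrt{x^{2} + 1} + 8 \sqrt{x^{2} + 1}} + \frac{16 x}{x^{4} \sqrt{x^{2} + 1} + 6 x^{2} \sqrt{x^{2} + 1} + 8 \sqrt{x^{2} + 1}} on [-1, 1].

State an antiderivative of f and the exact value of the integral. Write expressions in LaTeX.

Antiderivative: F(x) = 2 \sqrt{x^{2} + 1} - \frac{3 \log{\left(x^{2} + 2 \right)} \log{\left(x^{2} + 4 \right)}}{2} - \frac{3 \log{\left(2 \right)} \log{\left(x^{2} + 4 \right)}}{2}; value = 0

Integrate term by term and add the pieces.
F(x) = 2 \sqrt{x^{2} + 1} - \frac{3 \log{\left(x^{2} + 2 \right)} \log{\left(x^{2} + 4 \right)}}{2} - \frac{3 \log{\left(2 \right)} \log{\left(x^{2} + 4 \right)}}{2} is an antiderivative of f.
Check: d/dx[2 \sqrt{x^{2} + 1} - \frac{3 \log{\left(x^{2} + 2 \right)} \log{\left(x^{2} + 4 \right)}}{2} - \frac{3 \log{\left(2 \right)} \log{\left(x^{2} + 4 \right)}}{2}] = \frac{2 x^{5} - 3 x^{3} \sqrt{x^{2} + 1} \log{\left(x^{2} + 2 \right)} - 3 x^{3} \sqrt{x^{2} + 1} \log{\left(x^{2} + 4 \right)} - 3 x^{3} \sqrt{x^{2} + 1} \log{\left(2 \right)} + 12 x^{3} - 6 x \sqrt{x^{2} + 1} \log{\left(x^{2} + 2 \right)} - 12 x \sqrt{x^{2} + 1} \log{\left(x^{2} + 4 \right)} - 6 x \sqrt{x^{2} + 1} \log{\left(2 \right)} + 16 x}{x^{4} \sqrt{x^{2} + 1} + 6 x^{2} \sqrt{x^{2} + 1} + 8 \sqrt{x^{2} + 1}}, which equals f(x).
F(1) = - \frac{3 \log{\left(3 \right)} \log{\left(5 \right)}}{2} - \frac{3 \log{\left(2 \right)} \log{\left(5 \right)}}{2} + 2 \sqrt{2}; F(-1) = - \frac{3 \log{\left(3 \right)} \log{\left(5 \right)}}{2} - \frac{3 \log{\left(2 \right)} \log{\left(5 \right)}}{2} + 2 \sqrt{2}.
Integral = F(1) - F(-1) = 0.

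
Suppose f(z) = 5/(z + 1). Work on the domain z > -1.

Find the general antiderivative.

Any candidate F(z) must reproduce f(z) exactly when differentiated.
Check: d/dz[5*log(3*z + 3)] = 5/(z + 1) = f(z).

F(z) = 5*log(3*z + 3) + C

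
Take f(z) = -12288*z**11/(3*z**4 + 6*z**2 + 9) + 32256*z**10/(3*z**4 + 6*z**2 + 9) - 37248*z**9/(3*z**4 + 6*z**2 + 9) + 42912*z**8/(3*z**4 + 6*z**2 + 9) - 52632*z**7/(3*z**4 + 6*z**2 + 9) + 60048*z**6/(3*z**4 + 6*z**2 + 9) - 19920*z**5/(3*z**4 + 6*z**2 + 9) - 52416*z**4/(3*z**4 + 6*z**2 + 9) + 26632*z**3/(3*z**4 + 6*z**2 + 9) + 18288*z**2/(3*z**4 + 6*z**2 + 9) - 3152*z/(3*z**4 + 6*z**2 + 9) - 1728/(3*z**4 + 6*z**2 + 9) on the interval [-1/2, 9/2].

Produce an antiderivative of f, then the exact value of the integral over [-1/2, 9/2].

The integrand splits into summands that can be handled one at a time.
F(z) = -512*z**8 + 1536*z**7 - 704*z**6 - 1440*z**5 + 798*z**4 + 720*z**3 - 176*z**2 - 192*z + 4*log(z**4 + 2*z**2 + 3)/3 is an antiderivative of f.
Check: d/dz[-512*z**8 + 1536*z**7 - 704*z**6 - 1440*z**5 + 798*z**4 + 720*z**3 - 176*z**2 - 192*z + 4*log(z**4 + 2*z**2 + 3)/3] = (-12288*z**11 + 32256*z**10 - 37248*z**9 + 42912*z**8 - 52632*z**7 + 60048*z**6 - 19920*z**5 - 52416*z**4 + 26632*z**3 + 18288*z**2 - 3152*z - 1728)/(3*z**4 + 6*z**2 + 9), which equals f(z).
F(9/2) = -294499665/8 + 4*log(7257/16)/3; F(-1/2) = 4*log(57/16)/3 + 255/8.
Integral = F(9/2) - F(-1/2) = -36812490 - 4*log(57/16)/3 + 4*log(7257/16)/3.

Antiderivative: F(z) = -512*z**8 + 1536*z**7 - 704*z**6 - 1440*z**5 + 798*z**4 + 720*z**3 - 176*z**2 - 192*z + 4*log(z**4 + 2*z**2 + 3)/3; value = -36812490 - 4*log(57/16)/3 + 4*log(7257/16)/3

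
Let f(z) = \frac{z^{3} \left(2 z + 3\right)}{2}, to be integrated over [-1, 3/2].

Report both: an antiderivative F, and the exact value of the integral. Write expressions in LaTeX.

A candidate is checked by its d/dz: the result must match f(z).
F(z) = \frac{z^{4} \left(8 z + 15\right)}{40} is an antiderivative of f.
Check: d/dz[\frac{z^{4} \left(8 z + 15\right)}{40}] = z^{4} + \frac{3 z^{3}}{2}, which equals f(z).
F(3/2) = \frac{2187}{640}; F(-1) = \frac{7}{40}.
Integral = F(3/2) - F(-1) = \frac{415}{128}.

Antiderivative: F(z) = \frac{z^{4} \left(8 z + 15\right)}{40}; value = \frac{415}{128}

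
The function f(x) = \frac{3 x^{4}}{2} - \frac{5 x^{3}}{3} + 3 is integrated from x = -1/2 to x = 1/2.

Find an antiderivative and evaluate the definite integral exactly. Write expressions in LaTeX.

Antiderivative: F(x) = \frac{3 x^{5}}{10} - \frac{5 x^{4}}{12} + 3 x; value = \frac{483}{160}

The integrand splits into summands that can be handled one at a time.
F(x) = \frac{3 x^{5}}{10} - \frac{5 x^{4}}{12} + 3 x is an antiderivative of f.
Check: d/dx[\frac{3 x^{5}}{10} - \frac{5 x^{4}}{12} + 3 x] = \frac{3 x^{4}}{2} - \frac{5 x^{3}}{3} + 3 = f(x).
F(1/2) = \frac{89}{60}; F(-1/2) = - \frac{737}{480}.
Integral = F(1/2) - F(-1/2) = \frac{483}{160}.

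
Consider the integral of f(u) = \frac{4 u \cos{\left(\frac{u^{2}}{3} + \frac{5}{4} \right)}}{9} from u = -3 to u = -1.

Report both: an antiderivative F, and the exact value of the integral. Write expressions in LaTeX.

Antiderivative: F(u) = \frac{2 \sin{\left(\frac{u^{2}}{3} + \frac{5}{4} \right)}}{3}; value = - \frac{2 \sin{\left(\frac{17}{4} \right)}}{3} + \frac{2 \sin{\left(\frac{19}{12} \right)}}{3}

f matches the chain-rule pattern g'(h)*h' with inner function h(u) = \frac{u^{2}}{3} + \frac{5}{4}; substituting w = h(u) collapses the integral.
F(u) = \frac{2 \sin{\left(\frac{u^{2}}{3} + \frac{5}{4} \right)}}{3} is an antiderivative of f.
Check: d/du[\frac{2 \sin{\left(\frac{u^{2}}{3} + \frac{5}{4} \right)}}{3}] = \frac{4 u \cos{\left(\frac{u^{2}}{3} + \frac{5}{4} \right)}}{9} = f(u).
F(-1) = \frac{2 \sin{\left(\frac{19}{12} \right)}}{3}; F(-3) = \frac{2 \sin{\left(\frac{17}{4} \right)}}{3}.
Integral = F(-1) - F(-3) = - \frac{2 \sin{\left(\frac{17}{4} \right)}}{3} + \frac{2 \sin{\left(\frac{19}{12} \right)}}{3}.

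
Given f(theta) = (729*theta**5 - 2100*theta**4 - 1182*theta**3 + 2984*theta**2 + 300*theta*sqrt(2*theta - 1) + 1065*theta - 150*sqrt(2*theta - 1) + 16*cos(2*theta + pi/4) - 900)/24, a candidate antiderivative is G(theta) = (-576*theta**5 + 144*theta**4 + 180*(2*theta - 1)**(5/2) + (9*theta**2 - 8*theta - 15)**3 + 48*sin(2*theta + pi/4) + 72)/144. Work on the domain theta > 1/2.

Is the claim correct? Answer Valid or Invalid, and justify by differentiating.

d/dtheta[G] = 243*theta**5/8 - 175*theta**4/2 - 197*theta**3/4 + 373*theta**2/3 + 25*theta*sqrt(2*theta - 1)/2 + 355*theta/8 - 25*sqrt(2*theta - 1)/4 + 2*cos(2*theta + pi/4)/3 - 75/2
This equals f(theta) exactly, so the claim holds.

Valid: G'(theta) = f(theta).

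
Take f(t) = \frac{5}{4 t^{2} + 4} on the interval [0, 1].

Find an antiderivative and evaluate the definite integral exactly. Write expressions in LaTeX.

Whatever form F(t) takes, F'(t) = f(t) is non-negotiable.
F(t) = \frac{5 \operatorname{atan}{\left(t \right)}}{4} is an antiderivative of f.
Check: d/dt[\frac{5 \operatorname{atan}{\left(t \right)}}{4}] = \frac{5}{4 t^{2} + 4} = f(t).
F(1) = \frac{5 \pi}{16}; F(0) = 0.
Integral = F(1) - F(0) = \frac{5 \pi}{16}.

Antiderivative: F(t) = \frac{5 \operatorname{atan}{\left(t \right)}}{4}; value = \frac{5 \pi}{16}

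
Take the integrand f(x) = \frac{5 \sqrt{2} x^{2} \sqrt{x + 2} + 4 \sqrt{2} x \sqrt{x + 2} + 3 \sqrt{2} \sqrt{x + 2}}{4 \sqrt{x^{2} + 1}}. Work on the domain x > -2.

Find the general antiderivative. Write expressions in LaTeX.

f has the shape u'v + uv' for u = \frac{\left(x + 2\right)^{\frac{3}{2}}}{2} and v = \sqrt{2 x^{2} + 2} — it is the derivative of the product u*v.
Check: d/dx[\frac{x \sqrt{x + 2} \sqrt{2 x^{2} + 2}}{2} + \sqrt{x + 2} \sqrt{2 x^{2} + 2}] = \frac{5 \sqrt{2} x^{3} + 14 \sqrt{2} x^{2} + 11 \sqrt{2} x + 6 \sqrt{2}}{4 \sqrt{x + 2} \sqrt{x^{2} + 1}}, which equals f(x).

F(x) = \frac{x \sqrt{x + 2} \sqrt{2 x^{2} + 2}}{2} + \sqrt{x + 2} \sqrt{2 x^{2} + 2} + C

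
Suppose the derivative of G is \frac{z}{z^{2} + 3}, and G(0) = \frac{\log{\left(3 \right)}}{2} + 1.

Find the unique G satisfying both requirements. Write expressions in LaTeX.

G(z) = \frac{\log{\left(z^{2} + 3 \right)} + 2}{2}

The substitution u = z^{2} + 3 works: G'(z) is exactly (dG/du)*(du/dz) for that inner function.
A general antiderivative is \frac{\log{\left(z^{2} + 3 \right)}}{2} + C.
The condition gives C = \frac{\log{\left(3 \right)}}{2} + 1 - (\frac{\log{\left(3 \right)}}{2}) = 1.
So G(z) = \frac{\log{\left(z^{2} + 3 \right)} + 2}{2}.
Check: d/dz[\frac{\log{\left(z^{2} + 3 \right)} + 2}{2}] = \frac{z}{z^{2} + 3} = G'(z).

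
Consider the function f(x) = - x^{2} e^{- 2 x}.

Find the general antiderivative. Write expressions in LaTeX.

F(x) = \frac{\left(2 x^{2} + 2 x + 1\right) e^{- 2 x}}{4} + C

Recognize the product-rule pattern: f = u'v + uv' with u = \frac{x^{2}}{2} + \frac{x}{2} + \frac{1}{4}, v = e^{- 2 x}, so integration by parts undoes it.
Check: d/dx[\frac{\left(2 x^{2} + 2 x + 1\right) e^{- 2 x}}{4}] = - x^{2} e^{- 2 x} = f(x).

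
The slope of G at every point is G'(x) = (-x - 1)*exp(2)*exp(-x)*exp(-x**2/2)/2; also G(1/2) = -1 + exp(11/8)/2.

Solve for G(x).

G(x) = (exp(-x**2/2 - x + 2) - 2)/2

The substitution u = -x**2/2 - x + 2 works: G'(x) is exactly (dG/du)*(du/dx) for that inner function.
A general antiderivative is exp(-x**2/2 - x + 2)/2 + C.
The condition gives C = -1 + exp(11/8)/2 - (exp(11/8)/2) = -1.
So G(x) = (exp(-x**2/2 - x + 2) - 2)/2.
Check: d/dx[(exp(-x**2/2 - x + 2) - 2)/2] = (-x - 1)*exp(2)*exp(-x)*exp(-x**2/2)/2 = G'(x).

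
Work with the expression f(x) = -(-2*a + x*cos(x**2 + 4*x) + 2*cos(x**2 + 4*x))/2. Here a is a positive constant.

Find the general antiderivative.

F(x) = a*x - sin(x**2 + 4*x)/4 + C

Any candidate F(x) must reproduce f(x) exactly when differentiated.
Check: d/dx[a*x - sin(x**2 + 4*x)/4] = a - x*cos(x**2 + 4*x)/2 - cos(x**2 + 4*x), which equals f(x).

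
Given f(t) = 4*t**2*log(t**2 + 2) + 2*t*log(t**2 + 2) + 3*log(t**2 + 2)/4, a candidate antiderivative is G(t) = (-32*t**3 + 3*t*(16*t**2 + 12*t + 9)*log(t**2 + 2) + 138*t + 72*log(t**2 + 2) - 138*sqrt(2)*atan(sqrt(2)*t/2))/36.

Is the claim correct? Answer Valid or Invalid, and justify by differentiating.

Invalid: d/dt[G] - f = 2*t, which is not 0.

d/dt[G] = 4*t**2*log(t**2 + 2) + 2*t*log(t**2 + 2) + 2*t + 3*log(t**2 + 2)/4
d/dt[G] - f(t) = 2*t != 0.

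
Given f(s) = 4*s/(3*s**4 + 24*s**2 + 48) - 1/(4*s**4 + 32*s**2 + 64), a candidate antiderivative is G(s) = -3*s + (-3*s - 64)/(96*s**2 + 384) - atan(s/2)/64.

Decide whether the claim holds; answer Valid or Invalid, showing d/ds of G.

Invalid: d/ds[G] - f = -3, which is not 0.

d/ds[G] = (-36*s**4 - 288*s**2 + 16*s - 579)/(12*s**4 + 96*s**2 + 192)
d/ds[G] - f(s) = -3 != 0.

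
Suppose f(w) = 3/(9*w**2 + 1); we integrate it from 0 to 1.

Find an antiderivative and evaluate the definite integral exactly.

A candidate is checked by its d/dw: the result must match f(w).
F(w) = atan(3*w) is an antiderivative of f.
Check: d/dw[atan(3*w)] = 3/(9*w**2 + 1) = f(w).
F(1) = atan(3); F(0) = 0.
Integral = F(1) - F(0) = atan(3).

Antiderivative: F(w) = atan(3*w); value = atan(3)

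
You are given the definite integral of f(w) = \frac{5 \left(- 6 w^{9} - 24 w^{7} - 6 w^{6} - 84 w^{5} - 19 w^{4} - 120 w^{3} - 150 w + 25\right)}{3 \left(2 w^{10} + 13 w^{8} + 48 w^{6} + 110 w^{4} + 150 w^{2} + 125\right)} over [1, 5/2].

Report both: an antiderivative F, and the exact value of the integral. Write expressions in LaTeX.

For F(w) to be correct the identity F'(w) - f(w) = 0 must hold.
F(w) = \frac{5 w}{3 \left(w^{4} + 2 w^{2} + 5\right)} - \frac{5 \log{\left(w^{2} + \frac{5}{2} \right)}}{2} is an antiderivative of f.
Check: d/dw[\frac{5 w}{3 \left(w^{4} + 2 w^{2} + 5\right)} - \frac{5 \log{\left(w^{2} + \frac{5}{2} \right)}}{2}] = \frac{- 30 w^{9} - 120 w^{7} - 30 w^{6} - 420 w^{5} - 95 w^{4} - 600 w^{3} - 750 w + 125}{6 w^{10} + 39 w^{8} + 144 w^{6} + 330 w^{4} + 450 w^{2} + 375}, which equals f(w).
F(5/2) = \frac{40}{543} - \frac{5 \log{\left(\frac{35}{4} \right)}}{2}; F(1) = \frac{5}{24} - \frac{5 \log{\left(\frac{7}{2} \right)}}{2}.
Integral = F(5/2) - F(1) = - \frac{5 \log{\left(\frac{35}{4} \right)}}{2} - \frac{195}{1448} + \frac{5 \log{\left(\frac{7}{2} \right)}}{2}.

Antiderivative: F(w) = \frac{5 w}{3 \left(w^{4} + 2 w^{2} + 5\right)} - \frac{5 \log{\left(w^{2} + \frac{5}{2} \right)}}{2}; value = - \frac{5 \log{\left(\frac{35}{4} \right)}}{2} - \frac{195}{1448} + \frac{5 \log{\left(\frac{7}{2} \right)}}{2}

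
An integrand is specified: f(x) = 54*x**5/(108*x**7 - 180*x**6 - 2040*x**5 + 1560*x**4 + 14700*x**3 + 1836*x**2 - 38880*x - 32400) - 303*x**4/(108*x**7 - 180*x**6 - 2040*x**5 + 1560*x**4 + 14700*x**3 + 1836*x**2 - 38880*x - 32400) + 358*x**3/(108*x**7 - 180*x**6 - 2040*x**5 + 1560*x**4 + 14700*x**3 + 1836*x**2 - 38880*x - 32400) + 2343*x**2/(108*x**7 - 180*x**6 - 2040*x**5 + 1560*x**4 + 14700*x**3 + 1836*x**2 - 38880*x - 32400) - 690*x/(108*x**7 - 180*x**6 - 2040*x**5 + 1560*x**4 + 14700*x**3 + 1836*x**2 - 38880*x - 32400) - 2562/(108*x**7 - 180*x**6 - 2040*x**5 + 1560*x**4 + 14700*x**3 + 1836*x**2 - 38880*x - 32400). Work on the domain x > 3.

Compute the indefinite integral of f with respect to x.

The integrand splits into summands that can be handled one at a time.
Check: d/dx[(-36*x**3 + 155*x**2 - 45*x - 498)/(72*x**4 - 168*x**3 - 696*x**2 + 936*x + 2160)] = (54*x**5 - 303*x**4 + 358*x**3 + 2343*x**2 - 690*x - 2562)/(108*x**7 - 180*x**6 - 2040*x**5 + 1560*x**4 + 14700*x**3 + 1836*x**2 - 38880*x - 32400), which equals f(x).

F(x) = (-36*x**3 + 155*x**2 - 45*x - 498)/(72*x**4 - 168*x**3 - 696*x**2 + 936*x + 2160) + C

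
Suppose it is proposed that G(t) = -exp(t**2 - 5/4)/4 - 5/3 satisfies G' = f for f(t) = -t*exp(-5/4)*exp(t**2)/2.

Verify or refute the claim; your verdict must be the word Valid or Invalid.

d/dt[G] = -t*exp(-5/4)*exp(t**2)/2
This equals f(t) exactly, so the claim holds.

Valid - differentiating G returns exactly f.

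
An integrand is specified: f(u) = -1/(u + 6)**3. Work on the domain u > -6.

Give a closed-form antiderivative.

An antiderivative is F(u) = 1/(2*(u + 6)**2).

A first test for any F(u): its u-derivative must equal f(u) identically.
Check: d/du[1/(2*(u + 6)**2)] = -1/(u**3 + 18*u**2 + 108*u + 216), which equals f(u).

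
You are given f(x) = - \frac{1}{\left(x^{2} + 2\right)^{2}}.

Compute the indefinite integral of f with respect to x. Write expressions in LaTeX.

A candidate is checked by its d/dx: the result must match f(x).
Check: d/dx[- \frac{x}{4 x^{2} + 8} - \frac{\sqrt{2} \operatorname{atan}{\left(\frac{\sqrt{2} x}{2} \right)}}{8}] = - \frac{1}{x^{4} + 4 x^{2} + 4}, which equals f(x).

F(x) = - \frac{x}{4 x^{2} + 8} - \frac{\sqrt{2} \operatorname{atan}{\left(\frac{\sqrt{2} x}{2} \right)}}{8} + C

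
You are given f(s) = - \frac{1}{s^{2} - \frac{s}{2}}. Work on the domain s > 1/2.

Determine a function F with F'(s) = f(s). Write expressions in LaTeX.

Factor the denominator (s \left(2 s - 1\right)) and decompose: f = - \frac{4}{2 s - 1} + \frac{2}{s}; each piece integrates to a log, atan, or power term.
Check: d/ds[2 \log{\left(s \right)} - 2 \log{\left(s - \frac{1}{2} \right)}] = - \frac{2}{2 s^{2} - s}, which equals f(s).

An antiderivative is F(s) = 2 \log{\left(s \right)} - 2 \log{\left(s - \frac{1}{2} \right)}.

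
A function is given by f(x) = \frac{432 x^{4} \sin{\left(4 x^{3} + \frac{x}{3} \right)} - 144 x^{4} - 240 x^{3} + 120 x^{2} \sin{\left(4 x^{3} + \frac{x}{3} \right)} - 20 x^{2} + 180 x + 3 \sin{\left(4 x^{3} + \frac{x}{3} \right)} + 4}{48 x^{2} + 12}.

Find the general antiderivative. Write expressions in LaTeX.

For F(x) to be correct the identity F'(x) - f(x) = 0 must hold.
Check: d/dx[- x^{3} - \frac{5 x^{2}}{2} + \frac{x}{3} + \frac{5 \log{\left(4 x^{2} + 1 \right)}}{2} - \frac{3 \cos{\left(4 x^{3} + \frac{x}{3} \right)}}{4}] = \frac{432 x^{4} \sin{\left(4 x^{3} + \frac{x}{3} \right)} - 144 x^{4} - 240 x^{3} + 120 x^{2} \sin{\left(4 x^{3} + \frac{x}{3} \right)} - 20 x^{2} + 180 x + 3 \sin{\left(4 x^{3} + \frac{x}{3} \right)} + 4}{48 x^{2} + 12} = f(x).

F(x) = - x^{3} - \frac{5 x^{2}}{2} + \frac{x}{3} + \frac{5 \log{\left(4 x^{2} + 1 \right)}}{2} - \frac{3 \cos{\left(4 x^{3} + \frac{x}{3} \right)}}{4} + C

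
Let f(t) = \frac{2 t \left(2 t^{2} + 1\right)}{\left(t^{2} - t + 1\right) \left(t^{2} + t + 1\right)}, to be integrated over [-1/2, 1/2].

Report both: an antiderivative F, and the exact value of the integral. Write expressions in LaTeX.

Antiderivative: F(t) = \log{\left(t^{4} + t^{2} + 1 \right)}; value = 0

The substitution u = t^{4} + t^{2} + 1 works: f is exactly (dF/du)*(du/dt) for that inner function.
F(t) = \log{\left(t^{4} + t^{2} + 1 \right)} is an antiderivative of f.
Check: d/dt[\log{\left(t^{4} + t^{2} + 1 \right)}] = \frac{4 t^{3} + 2 t}{t^{4} + t^{2} + 1}, which equals f(t).
F(1/2) = \log{\left(\frac{21}{16} \right)}; F(-1/2) = \log{\left(\frac{21}{16} \right)}.
Integral = F(1/2) - F(-1/2) = 0.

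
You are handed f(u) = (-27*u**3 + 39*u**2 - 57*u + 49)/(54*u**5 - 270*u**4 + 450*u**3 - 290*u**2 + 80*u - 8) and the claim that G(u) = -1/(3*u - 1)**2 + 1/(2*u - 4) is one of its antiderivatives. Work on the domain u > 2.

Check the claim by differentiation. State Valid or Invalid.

d/du[G] = (-27*u**3 + 39*u**2 - 57*u + 49)/(54*u**5 - 270*u**4 + 450*u**3 - 290*u**2 + 80*u - 8)
This equals f(u) exactly, so the claim holds.

Valid. The derivative of G reproduces f.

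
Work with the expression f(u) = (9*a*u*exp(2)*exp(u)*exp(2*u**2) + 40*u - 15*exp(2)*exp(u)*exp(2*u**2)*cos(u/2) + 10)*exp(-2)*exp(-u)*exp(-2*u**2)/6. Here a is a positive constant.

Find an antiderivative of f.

An antiderivative F(u) passes only if d/du[F] lands on f(u) exactly.
Check: d/du[3*a*u**2/4 - 5*sin(u/2) - 5*exp(-2)*exp(-u)*exp(-2*u**2)/3] = (9*a*u*exp(2)*exp(u)*exp(2*u**2) + 40*u - 15*exp(2)*exp(u)*exp(2*u**2)*cos(u/2) + 10)*exp(-2)*exp(-u)*exp(-2*u**2)/6 = f(u).

An antiderivative is F(u) = 3*a*u**2/4 - 5*sin(u/2) - 5*exp(-2)*exp(-u)*exp(-2*u**2)/3.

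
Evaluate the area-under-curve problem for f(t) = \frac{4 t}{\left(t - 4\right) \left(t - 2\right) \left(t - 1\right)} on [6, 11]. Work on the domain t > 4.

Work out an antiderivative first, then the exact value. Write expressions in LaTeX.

The denominator factors as \left(t - 4\right) \left(t - 2\right) \left(t - 1\right); partial fractions split f into directly integrable pieces: \frac{4}{3 \left(t - 1\right)} - \frac{4}{t - 2} + \frac{8}{3 \left(t - 4\right)}.
F(t) = \frac{8 \log{\left(t - 4 \right)}}{3} - 4 \log{\left(t - 2 \right)} + \frac{4 \log{\left(t - 1 \right)}}{3} is an antiderivative of f.
Check: d/dt[\frac{8 \log{\left(t - 4 \right)}}{3} - 4 \log{\left(t - 2 \right)} + \frac{4 \log{\left(t - 1 \right)}}{3}] = \frac{4 t}{t^{3} - 7 t^{2} + 14 t - 8}, which equals f(t).
F(11) = - 4 \log{\left(9 \right)} + \frac{4 \log{\left(10 \right)}}{3} + \frac{8 \log{\left(7 \right)}}{3}; F(6) = - 4 \log{\left(4 \right)} + \frac{8 \log{\left(2 \right)}}{3} + \frac{4 \log{\left(5 \right)}}{3}.
Integral = F(11) - F(6) = - 4 \log{\left(9 \right)} - \frac{4 \log{\left(5 \right)}}{3} - \frac{8 \log{\left(2 \right)}}{3} + \frac{4 \log{\left(10 \right)}}{3} + \frac{8 \log{\left(7 \right)}}{3} + 4 \log{\left(4 \right)}.

Antiderivative: F(t) = \frac{8 \log{\left(t - 4 \right)}}{3} - 4 \log{\left(t - 2 \right)} + \frac{4 \log{\left(t - 1 \right)}}{3}; value = - 4 \log{\left(9 \right)} - \frac{4 \log{\left(5 \right)}}{3} - \frac{8 \log{\left(2 \right)}}{3} + \frac{4 \log{\left(10 \right)}}{3} + \frac{8 \log{\left(7 \right)}}{3} + 4 \log{\left(4 \right)}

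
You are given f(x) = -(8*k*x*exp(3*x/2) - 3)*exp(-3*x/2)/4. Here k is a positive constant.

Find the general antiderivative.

F(x) = (-2*k*x**2*exp(3*x/2) - 1)*exp(-3*x/2)/2 + C

A first test for any F(x): its x-derivative must equal f(x) identically.
Check: d/dx[(-2*k*x**2*exp(3*x/2) - 1)*exp(-3*x/2)/2] = (-8*k*x*exp(3*x/2) + 3)*exp(-3*x/2)/4, which equals f(x).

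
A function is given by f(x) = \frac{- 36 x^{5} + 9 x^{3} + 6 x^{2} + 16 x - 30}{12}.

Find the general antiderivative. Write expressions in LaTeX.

F(x) = - \frac{x \left(24 x^{5} - 9 x^{3} - 8 x^{2} - 32 x + 120\right)}{48} + C

A candidate is checked by its d/dx: the result must match f(x).
Check: d/dx[- \frac{x \left(24 x^{5} - 9 x^{3} - 8 x^{2} - 32 x + 120\right)}{48}] = - 3 x^{5} + \frac{3 x^{3}}{4} + \frac{x^{2}}{2} + \frac{4 x}{3} - \frac{5}{2}, which equals f(x).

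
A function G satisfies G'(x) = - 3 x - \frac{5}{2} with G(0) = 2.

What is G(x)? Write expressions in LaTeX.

For G(x) to be correct, d/dx[G] must agree with the stated G'(x) identically.
A general antiderivative is - \frac{3 x^{2}}{2} - \frac{5 x}{2} + C.
The condition gives C = 2 - (0) = 2.
So G(x) = - \frac{3 x^{2} + 5 x - 4}{2}.
Check: d/dx[- \frac{3 x^{2} + 5 x - 4}{2}] = - 3 x - \frac{5}{2} = G'(x).

G(x) = - \frac{3 x^{2} + 5 x - 4}{2}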